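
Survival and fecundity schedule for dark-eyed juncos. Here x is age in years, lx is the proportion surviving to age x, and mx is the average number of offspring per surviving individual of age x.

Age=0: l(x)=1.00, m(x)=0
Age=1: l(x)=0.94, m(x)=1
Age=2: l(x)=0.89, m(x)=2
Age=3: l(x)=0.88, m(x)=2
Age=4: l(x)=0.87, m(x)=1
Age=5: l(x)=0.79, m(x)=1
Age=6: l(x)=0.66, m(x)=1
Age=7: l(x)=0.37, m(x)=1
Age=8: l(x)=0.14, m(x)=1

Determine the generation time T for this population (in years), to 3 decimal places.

3.404

lx·mx: 0, 0.94, 1.78, 1.76, 0.87, 0.79, 0.66, 0.37, 0.14 → R0 = 7.31
x·lx·mx: 0, 0.94, 3.56, 5.28, 3.48, 3.95, 3.96, 2.59, 1.12 → Σ = 24.88
T = 24.88 / 7.31 = 3.403557… → 3.404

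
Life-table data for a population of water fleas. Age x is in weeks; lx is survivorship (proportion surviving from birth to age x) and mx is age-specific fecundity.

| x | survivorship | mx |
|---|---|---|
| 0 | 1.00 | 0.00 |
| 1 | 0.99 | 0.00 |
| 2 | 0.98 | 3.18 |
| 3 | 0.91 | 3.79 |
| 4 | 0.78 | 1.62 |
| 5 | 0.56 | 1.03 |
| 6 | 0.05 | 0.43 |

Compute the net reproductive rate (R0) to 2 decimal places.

8.43

lx·mx by age: 0, 0, 3.1164, 3.4489, 1.2636, 0.5768, 0.0215
R0 = Σ lx·mx = 8.4272 → 8.43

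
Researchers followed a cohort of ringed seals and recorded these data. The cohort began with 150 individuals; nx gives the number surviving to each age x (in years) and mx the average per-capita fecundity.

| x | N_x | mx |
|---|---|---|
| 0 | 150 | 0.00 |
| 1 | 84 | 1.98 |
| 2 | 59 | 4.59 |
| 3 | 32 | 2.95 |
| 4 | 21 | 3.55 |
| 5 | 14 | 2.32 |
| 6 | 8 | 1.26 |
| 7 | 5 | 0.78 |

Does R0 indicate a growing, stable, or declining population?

lx = nx/n0 = nx/150: 1, 0.56, 0.39333…, 0.21333…, 0.14, 0.09333…, 0.05333…, 0.03333…
R0 = Σ lx·mx = 0 + 1.1088 + 1.8054… + 0.629333… + 0.497 + 0.216533… + 0.0672… + 0.026… = 4.350267…
R0 > 1, so the population is growing.

growing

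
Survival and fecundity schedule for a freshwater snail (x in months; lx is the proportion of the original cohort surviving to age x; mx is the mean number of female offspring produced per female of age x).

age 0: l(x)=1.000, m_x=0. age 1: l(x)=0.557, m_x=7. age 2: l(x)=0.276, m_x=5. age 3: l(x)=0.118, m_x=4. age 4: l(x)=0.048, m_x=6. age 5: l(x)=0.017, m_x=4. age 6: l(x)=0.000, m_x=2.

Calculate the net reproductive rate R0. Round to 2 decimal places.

6.11

lx·mx by age: 0, 3.899, 1.38, 0.472, 0.288, 0.068, 0
R0 = Σ lx·mx = 6.107 → 6.11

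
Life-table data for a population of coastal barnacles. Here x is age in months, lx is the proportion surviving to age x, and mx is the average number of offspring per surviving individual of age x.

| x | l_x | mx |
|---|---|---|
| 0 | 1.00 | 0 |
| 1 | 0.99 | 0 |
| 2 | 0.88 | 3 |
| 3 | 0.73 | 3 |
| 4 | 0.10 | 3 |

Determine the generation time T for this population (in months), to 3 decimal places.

2.544

lx·mx: 0, 0, 2.64, 2.19, 0.3 → R0 = 5.13
x·lx·mx: 0, 0, 5.28, 6.57, 1.2 → Σ = 13.05
T = 13.05 / 5.13 = 2.54386… → 2.544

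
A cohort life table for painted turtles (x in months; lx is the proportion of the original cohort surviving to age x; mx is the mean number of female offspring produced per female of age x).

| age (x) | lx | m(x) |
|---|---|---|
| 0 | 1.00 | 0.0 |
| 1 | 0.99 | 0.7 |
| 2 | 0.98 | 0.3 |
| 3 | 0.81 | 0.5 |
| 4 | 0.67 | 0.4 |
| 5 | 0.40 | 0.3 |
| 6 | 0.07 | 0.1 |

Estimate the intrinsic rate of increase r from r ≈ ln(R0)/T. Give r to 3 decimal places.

R0 = Σ lx·mx = 0 + 0.693 + 0.294 + 0.405 + 0.268 + 0.12 + 0.007 = 1.787
Σ x·lx·mx = 4.21; T = 4.21/1.787 = 2.3559…
r ≈ ln(R0)/T = ln(1.787)/2.3559… = 0.24642… → 0.246

0.246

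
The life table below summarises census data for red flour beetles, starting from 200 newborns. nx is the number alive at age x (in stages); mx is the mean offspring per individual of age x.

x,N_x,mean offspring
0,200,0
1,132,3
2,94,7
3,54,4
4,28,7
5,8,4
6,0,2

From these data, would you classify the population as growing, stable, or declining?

lx = nx/n0 = nx/200: 1, 0.66, 0.47, 0.27, 0.14, 0.04, 0
R0 = Σ lx·mx = 0 + 1.98 + 3.29 + 1.08 + 0.98 + 0.16 + 0 = 7.49
R0 > 1, so the population is growing.

growing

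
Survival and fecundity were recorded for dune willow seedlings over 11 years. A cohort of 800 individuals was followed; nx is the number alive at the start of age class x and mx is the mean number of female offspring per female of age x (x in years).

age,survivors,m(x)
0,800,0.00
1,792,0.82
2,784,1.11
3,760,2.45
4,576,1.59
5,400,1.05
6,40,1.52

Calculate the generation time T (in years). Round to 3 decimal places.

2.952

lx = nx/n0 = nx/800: 1, 0.99, 0.98, 0.95, 0.72, 0.5, 0.05
lx·mx: 0, 0.8118, 1.0878, 2.3275, 1.1448, 0.525, 0.076 → R0 = 5.9729
x·lx·mx: 0, 0.8118, 2.1756, 6.9825, 4.5792, 2.625, 0.456 → Σ = 17.6301
T = 17.6301 / 5.9729 = 2.951682… → 2.952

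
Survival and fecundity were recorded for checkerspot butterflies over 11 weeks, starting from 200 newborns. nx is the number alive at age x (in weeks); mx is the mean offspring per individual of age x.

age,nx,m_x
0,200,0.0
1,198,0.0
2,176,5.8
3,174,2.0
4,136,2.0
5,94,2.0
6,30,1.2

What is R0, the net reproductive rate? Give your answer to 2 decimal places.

lx = nx/n0 = nx/200: 1, 0.99, 0.88, 0.87, 0.68, 0.47, 0.15
lx·mx by age: 0, 0, 5.104, 1.74, 1.36, 0.94, 0.18
R0 = Σ lx·mx = 9.324 → 9.32

9.32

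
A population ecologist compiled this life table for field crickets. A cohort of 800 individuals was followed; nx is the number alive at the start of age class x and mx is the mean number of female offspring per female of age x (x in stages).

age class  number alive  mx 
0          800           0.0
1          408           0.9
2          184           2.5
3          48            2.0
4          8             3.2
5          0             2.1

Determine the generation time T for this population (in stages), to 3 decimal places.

1.768

lx = nx/n0 = nx/800: 1, 0.51, 0.23, 0.06, 0.01, 0
lx·mx: 0, 0.459, 0.575, 0.12, 0.032, 0 → R0 = 1.186
x·lx·mx: 0, 0.459, 1.15, 0.36, 0.128, 0 → Σ = 2.097
T = 2.097 / 1.186 = 1.768128… → 1.768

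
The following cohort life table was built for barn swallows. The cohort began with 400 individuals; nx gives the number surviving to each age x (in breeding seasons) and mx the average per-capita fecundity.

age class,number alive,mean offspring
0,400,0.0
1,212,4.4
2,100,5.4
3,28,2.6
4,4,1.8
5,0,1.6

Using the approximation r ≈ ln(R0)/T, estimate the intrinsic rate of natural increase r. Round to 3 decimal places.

lx = nx/n0 = nx/400: 1, 0.53, 0.25, 0.07, 0.01, 0
R0 = Σ lx·mx = 0 + 2.332 + 1.35 + 0.182 + 0.018 + 0 = 3.882
Σ x·lx·mx = 5.65; T = 5.65/3.882 = 1.45544…
r ≈ ln(R0)/T = ln(3.882)/1.45544… = 0.93192… → 0.932

0.932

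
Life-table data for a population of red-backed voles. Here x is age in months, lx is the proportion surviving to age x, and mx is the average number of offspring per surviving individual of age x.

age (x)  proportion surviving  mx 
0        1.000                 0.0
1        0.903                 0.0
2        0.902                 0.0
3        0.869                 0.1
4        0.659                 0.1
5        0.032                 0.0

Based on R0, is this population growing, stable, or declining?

declining

R0 = Σ lx·mx = 0 + 0 + 0 + 0.0869 + 0.0659 + 0 = 0.1528
R0 < 1, so the population is declining.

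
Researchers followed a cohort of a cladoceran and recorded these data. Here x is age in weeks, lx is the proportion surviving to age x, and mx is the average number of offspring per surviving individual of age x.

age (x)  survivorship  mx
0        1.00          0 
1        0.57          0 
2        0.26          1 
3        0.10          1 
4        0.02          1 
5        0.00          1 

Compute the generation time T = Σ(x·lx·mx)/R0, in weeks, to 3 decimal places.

lx·mx: 0, 0, 0.26, 0.1, 0.02, 0 → R0 = 0.38
x·lx·mx: 0, 0, 0.52, 0.3, 0.08, 0 → Σ = 0.9
T = 0.9 / 0.38 = 2.368421… → 2.368

2.368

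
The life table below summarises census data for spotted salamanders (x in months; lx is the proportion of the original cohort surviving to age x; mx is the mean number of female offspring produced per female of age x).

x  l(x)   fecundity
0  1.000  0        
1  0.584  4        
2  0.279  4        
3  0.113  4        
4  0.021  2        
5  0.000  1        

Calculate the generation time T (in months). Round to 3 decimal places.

1.544

lx·mx: 0, 2.336, 1.116, 0.452, 0.042, 0 → R0 = 3.946
x·lx·mx: 0, 2.336, 2.232, 1.356, 0.168, 0 → Σ = 6.092
T = 6.092 / 3.946 = 1.543842… → 1.544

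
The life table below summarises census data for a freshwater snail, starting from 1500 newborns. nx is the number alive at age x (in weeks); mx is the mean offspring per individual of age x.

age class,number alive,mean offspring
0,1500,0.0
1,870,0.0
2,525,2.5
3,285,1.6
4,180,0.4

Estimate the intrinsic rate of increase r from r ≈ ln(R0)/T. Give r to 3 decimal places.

lx = nx/n0 = nx/1500: 1, 0.58, 0.35, 0.19, 0.12
R0 = Σ lx·mx = 0 + 0 + 0.875 + 0.304 + 0.048 = 1.227
Σ x·lx·mx = 2.854; T = 2.854/1.227 = 2.326…
r ≈ ln(R0)/T = ln(1.227)/2.326… = 0.08795… → 0.088

0.088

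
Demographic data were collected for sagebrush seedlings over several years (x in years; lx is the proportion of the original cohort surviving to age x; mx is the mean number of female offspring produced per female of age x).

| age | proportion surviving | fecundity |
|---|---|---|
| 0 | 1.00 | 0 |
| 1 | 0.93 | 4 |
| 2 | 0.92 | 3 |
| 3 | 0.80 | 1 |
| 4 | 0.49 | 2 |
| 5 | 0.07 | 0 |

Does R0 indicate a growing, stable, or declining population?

growing

R0 = Σ lx·mx = 0 + 3.72 + 2.76 + 0.8 + 0.98 + 0 = 8.26
R0 > 1, so the population is growing.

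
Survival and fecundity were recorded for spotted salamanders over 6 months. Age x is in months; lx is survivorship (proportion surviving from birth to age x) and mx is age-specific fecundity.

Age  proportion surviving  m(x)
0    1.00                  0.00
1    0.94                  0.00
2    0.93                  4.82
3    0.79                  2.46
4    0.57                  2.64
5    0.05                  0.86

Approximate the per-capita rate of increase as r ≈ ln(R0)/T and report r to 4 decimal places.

R0 = Σ lx·mx = 0 + 0 + 4.4826 + 1.9434 + 1.5048 + 0.043 = 7.9738
Σ x·lx·mx = 21.0296; T = 21.0296/7.9738 = 2.63734…
r ≈ ln(R0)/T = ln(7.9738)/2.63734… = 0.787219… → 0.7872

0.7872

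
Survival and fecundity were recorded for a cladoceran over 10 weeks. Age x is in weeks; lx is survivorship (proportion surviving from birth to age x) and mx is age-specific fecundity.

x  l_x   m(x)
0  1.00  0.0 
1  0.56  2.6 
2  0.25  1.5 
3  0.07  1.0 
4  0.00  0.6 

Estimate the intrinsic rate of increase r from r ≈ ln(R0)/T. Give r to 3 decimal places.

R0 = Σ lx·mx = 0 + 1.456 + 0.375 + 0.07 + 0 = 1.901
Σ x·lx·mx = 2.416; T = 2.416/1.901 = 1.27091…
r ≈ ln(R0)/T = ln(1.901)/1.27091… = 0.50545… → 0.505

0.505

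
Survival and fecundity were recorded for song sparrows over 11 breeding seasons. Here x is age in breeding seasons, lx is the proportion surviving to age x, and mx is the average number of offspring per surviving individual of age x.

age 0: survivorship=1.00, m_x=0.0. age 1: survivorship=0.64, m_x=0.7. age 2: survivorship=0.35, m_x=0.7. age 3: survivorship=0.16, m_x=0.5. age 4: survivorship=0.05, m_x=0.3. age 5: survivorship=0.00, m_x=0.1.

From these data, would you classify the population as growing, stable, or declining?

declining

R0 = Σ lx·mx = 0 + 0.448 + 0.245 + 0.08 + 0.015 + 0 = 0.788
R0 < 1, so the population is declining.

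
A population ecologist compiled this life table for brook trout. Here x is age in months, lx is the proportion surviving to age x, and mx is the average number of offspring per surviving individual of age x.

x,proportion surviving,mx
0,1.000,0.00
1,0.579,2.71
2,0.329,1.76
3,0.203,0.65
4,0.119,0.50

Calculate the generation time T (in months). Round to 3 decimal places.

1.437

lx·mx: 0, 1.56909, 0.57904, 0.13195, 0.0595 → R0 = 2.33958
x·lx·mx: 0, 1.56909, 1.15808, 0.39585, 0.238 → Σ = 3.36102
T = 3.36102 / 2.33958 = 1.436591… → 1.437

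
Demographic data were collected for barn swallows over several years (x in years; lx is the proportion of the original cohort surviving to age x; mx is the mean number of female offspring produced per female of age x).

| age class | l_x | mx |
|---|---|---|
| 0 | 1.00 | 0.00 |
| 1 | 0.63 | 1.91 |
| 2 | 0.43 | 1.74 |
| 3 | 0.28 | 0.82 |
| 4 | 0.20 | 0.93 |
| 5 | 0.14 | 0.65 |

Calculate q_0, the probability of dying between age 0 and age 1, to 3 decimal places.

0.370

q_0 = (l_0 − l_1) / l_0 = (1 − 0.63) / 1
     = 0.37 / 1 = 0.37 → 0.370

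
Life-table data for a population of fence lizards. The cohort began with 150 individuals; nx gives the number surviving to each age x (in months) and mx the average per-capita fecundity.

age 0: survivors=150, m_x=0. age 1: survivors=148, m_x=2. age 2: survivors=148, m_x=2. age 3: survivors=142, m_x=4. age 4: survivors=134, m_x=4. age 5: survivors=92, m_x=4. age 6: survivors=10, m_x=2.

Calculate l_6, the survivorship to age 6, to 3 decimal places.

l_6 = n_6/n_0 = 10/150 = 0.066667… → 0.067

0.067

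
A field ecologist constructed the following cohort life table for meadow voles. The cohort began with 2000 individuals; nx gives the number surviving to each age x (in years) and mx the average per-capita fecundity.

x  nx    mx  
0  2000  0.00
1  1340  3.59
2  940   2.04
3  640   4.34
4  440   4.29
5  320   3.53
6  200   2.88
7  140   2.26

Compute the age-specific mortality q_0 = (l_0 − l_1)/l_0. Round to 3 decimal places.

0.330

lx = nx/n0 = nx/2000: 1, 0.67, 0.47, 0.32, 0.22, 0.16, 0.1, 0.07
q_0 = (l_0 − l_1) / l_0 = (1 − 0.67) / 1
     = 0.33 / 1 = 0.33 → 0.330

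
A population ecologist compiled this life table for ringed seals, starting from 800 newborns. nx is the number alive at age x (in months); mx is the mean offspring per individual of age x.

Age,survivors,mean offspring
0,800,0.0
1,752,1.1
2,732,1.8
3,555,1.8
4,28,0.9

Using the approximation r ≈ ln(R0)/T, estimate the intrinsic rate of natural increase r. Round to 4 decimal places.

0.6650

lx = nx/n0 = nx/800: 1, 0.94, 0.915, 0.69375, 0.035
R0 = Σ lx·mx = 0 + 1.034 + 1.647 + 1.24875… + 0.0315 = 3.96125
Σ x·lx·mx = 8.20025; T = 8.20025/3.96125 = 2.07012…
r ≈ ln(R0)/T = ln(3.96125)/2.07012… = 0.664967… → 0.6650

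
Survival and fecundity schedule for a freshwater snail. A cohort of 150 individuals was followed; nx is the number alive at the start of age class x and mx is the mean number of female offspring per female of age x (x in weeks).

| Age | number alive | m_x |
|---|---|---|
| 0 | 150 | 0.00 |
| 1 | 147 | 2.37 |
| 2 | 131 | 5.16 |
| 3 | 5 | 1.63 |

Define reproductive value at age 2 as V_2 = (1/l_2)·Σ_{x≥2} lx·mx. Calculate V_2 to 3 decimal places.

5.222

lx = nx/n0 = nx/150: 1, 0.98, 0.87333…, 0.03333…
lx·mx for x ≥ 2: 4.5064…, 0.054333… → sum = 4.560733…
V_2 = 4.560733… / l_2 = 4.560733… / 0.873333… = 5.222214… → 5.222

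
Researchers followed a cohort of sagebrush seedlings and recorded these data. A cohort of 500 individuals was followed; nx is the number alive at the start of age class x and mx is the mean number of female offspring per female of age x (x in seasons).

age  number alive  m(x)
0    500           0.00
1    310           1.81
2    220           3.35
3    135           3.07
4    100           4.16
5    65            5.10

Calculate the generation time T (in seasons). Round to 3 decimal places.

2.683

lx = nx/n0 = nx/500: 1, 0.62, 0.44, 0.27, 0.2, 0.13
lx·mx: 0, 1.1222, 1.474, 0.8289, 0.832, 0.663 → R0 = 4.9201
x·lx·mx: 0, 1.1222, 2.948, 2.4867, 3.328, 3.315 → Σ = 13.1999
T = 13.1999 / 4.9201 = 2.682852… → 2.683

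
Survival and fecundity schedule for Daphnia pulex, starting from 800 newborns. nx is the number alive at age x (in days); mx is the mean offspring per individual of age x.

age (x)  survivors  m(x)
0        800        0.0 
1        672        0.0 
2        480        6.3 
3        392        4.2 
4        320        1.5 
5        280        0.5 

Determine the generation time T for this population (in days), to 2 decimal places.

lx = nx/n0 = nx/800: 1, 0.84, 0.6, 0.49, 0.4, 0.35
lx·mx: 0, 0, 3.78, 2.058, 0.6, 0.175 → R0 = 6.613
x·lx·mx: 0, 0, 7.56, 6.174, 2.4, 0.875 → Σ = 17.009
T = 17.009 / 6.613 = 2.572055… → 2.57

2.57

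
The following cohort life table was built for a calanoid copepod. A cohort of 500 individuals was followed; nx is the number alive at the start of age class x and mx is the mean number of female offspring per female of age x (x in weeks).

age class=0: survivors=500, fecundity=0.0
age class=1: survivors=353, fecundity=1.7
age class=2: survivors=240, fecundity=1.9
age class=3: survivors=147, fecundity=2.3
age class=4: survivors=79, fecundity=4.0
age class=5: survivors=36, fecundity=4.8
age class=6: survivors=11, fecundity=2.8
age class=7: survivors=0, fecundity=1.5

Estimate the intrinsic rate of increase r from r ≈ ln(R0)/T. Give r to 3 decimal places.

lx = nx/n0 = nx/500: 1, 0.706, 0.48, 0.294, 0.158, 0.072, 0.022, 0
R0 = Σ lx·mx = 0 + 1.2002 + 0.912 + 0.6762 + 0.632 + 0.3456 + 0.0616 + 0 = 3.8276
Σ x·lx·mx = 9.6784; T = 9.6784/3.8276 = 2.52858…
r ≈ ln(R0)/T = ln(3.8276)/2.52858… = 0.53083… → 0.531

0.531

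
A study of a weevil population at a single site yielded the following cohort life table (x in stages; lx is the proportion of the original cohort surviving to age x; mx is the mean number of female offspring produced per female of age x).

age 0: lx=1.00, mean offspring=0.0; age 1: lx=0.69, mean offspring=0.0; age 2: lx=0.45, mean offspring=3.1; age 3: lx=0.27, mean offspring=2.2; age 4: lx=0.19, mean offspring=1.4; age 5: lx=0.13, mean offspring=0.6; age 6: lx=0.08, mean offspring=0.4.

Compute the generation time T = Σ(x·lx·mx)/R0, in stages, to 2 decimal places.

lx·mx: 0, 0, 1.395, 0.594, 0.266, 0.078, 0.032 → R0 = 2.365
x·lx·mx: 0, 0, 2.79, 1.782, 1.064, 0.39, 0.192 → Σ = 6.218
T = 6.218 / 2.365 = 2.629175… → 2.63

2.63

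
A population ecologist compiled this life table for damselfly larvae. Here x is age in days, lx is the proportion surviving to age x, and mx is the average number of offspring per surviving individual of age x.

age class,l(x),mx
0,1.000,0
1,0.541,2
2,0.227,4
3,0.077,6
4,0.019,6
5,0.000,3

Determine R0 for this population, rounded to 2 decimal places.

lx·mx by age: 0, 1.082, 0.908, 0.462, 0.114, 0
R0 = Σ lx·mx = 2.566 → 2.57

2.57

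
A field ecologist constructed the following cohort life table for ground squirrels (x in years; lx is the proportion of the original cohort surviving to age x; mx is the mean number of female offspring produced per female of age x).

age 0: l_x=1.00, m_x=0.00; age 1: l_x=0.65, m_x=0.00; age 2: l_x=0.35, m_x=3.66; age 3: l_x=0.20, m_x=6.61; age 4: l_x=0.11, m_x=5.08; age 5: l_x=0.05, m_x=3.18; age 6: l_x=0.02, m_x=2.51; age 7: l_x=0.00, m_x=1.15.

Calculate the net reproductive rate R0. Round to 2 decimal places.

lx·mx by age: 0, 0, 1.281, 1.322, 0.5588, 0.159, 0.0502, 0
R0 = Σ lx·mx = 3.371 → 3.37

3.37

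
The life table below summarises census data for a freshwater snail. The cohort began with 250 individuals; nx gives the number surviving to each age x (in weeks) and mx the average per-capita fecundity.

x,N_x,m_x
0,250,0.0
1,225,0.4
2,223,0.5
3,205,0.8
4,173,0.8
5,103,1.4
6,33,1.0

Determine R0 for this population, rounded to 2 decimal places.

lx = nx/n0 = nx/250: 1, 0.9, 0.892, 0.82, 0.692, 0.412, 0.132
lx·mx by age: 0, 0.36, 0.446, 0.656, 0.5536, 0.5768, 0.132
R0 = Σ lx·mx = 2.7244 → 2.72

2.72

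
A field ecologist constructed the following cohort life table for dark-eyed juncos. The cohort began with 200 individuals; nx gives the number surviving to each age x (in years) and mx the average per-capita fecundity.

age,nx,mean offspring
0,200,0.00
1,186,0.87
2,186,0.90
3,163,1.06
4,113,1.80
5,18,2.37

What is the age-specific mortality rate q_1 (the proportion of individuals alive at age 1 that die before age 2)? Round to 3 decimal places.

lx = nx/n0 = nx/200: 1, 0.93, 0.93, 0.815, 0.565, 0.09
q_1 = (l_1 − l_2) / l_1 = (0.93 − 0.93) / 0.93
     = 0 / 0.93 = 0 → 0.000

0.000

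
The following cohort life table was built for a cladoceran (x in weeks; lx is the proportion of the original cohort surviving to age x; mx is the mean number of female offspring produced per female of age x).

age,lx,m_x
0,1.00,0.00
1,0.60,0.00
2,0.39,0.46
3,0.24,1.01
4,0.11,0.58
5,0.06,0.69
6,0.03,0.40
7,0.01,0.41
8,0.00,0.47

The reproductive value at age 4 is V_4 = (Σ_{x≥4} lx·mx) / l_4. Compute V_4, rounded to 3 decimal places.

lx·mx for x ≥ 4: 0.0638, 0.0414, 0.012, 0.0041, 0 → sum = 0.1213
V_4 = 0.1213 / l_4 = 0.1213 / 0.11 = 1.102727… → 1.103

1.103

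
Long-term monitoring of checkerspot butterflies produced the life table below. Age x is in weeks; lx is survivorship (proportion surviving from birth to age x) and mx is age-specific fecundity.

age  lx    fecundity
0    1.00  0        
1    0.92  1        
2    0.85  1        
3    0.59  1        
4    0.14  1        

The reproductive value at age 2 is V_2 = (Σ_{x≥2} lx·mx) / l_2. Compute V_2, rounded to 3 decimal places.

lx·mx for x ≥ 2: 0.85, 0.59, 0.14 → sum = 1.58
V_2 = 1.58 / l_2 = 1.58 / 0.85 = 1.858824… → 1.859

1.859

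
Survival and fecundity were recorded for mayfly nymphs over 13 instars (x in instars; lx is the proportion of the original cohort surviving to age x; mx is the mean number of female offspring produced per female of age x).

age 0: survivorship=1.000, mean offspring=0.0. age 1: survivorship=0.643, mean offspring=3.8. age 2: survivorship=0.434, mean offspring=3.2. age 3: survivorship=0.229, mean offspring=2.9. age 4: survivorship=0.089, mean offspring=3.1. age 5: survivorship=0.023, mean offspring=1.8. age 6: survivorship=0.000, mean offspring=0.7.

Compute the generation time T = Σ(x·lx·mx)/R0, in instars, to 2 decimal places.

lx·mx: 0, 2.4434, 1.3888, 0.6641, 0.2759, 0.0414, 0 → R0 = 4.8136
x·lx·mx: 0, 2.4434, 2.7776, 1.9923, 1.1036, 0.207, 0 → Σ = 8.5239
T = 8.5239 / 4.8136 = 1.770795… → 1.77

1.77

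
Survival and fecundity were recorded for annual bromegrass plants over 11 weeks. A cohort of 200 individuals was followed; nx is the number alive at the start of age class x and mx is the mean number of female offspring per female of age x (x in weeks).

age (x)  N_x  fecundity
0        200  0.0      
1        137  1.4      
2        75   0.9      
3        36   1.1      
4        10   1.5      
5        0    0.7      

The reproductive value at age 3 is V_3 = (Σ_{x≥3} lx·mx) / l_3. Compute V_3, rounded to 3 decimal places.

lx = nx/n0 = nx/200: 1, 0.685, 0.375, 0.18, 0.05, 0
lx·mx for x ≥ 3: 0.198, 0.075, 0 → sum = 0.273
V_3 = 0.273 / l_3 = 0.273 / 0.18 = 1.516667… → 1.517

1.517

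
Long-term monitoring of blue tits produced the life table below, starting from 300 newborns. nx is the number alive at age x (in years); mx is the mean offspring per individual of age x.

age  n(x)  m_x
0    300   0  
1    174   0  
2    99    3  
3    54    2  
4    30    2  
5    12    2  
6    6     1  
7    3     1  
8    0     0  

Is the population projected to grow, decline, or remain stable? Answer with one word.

lx = nx/n0 = nx/300: 1, 0.58, 0.33, 0.18, 0.1, 0.04, 0.02, 0.01, 0
R0 = Σ lx·mx = 0 + 0 + 0.99 + 0.36 + 0.2 + 0.08 + 0.02 + 0.01 + 0 = 1.66
R0 > 1, so the population is growing.

growing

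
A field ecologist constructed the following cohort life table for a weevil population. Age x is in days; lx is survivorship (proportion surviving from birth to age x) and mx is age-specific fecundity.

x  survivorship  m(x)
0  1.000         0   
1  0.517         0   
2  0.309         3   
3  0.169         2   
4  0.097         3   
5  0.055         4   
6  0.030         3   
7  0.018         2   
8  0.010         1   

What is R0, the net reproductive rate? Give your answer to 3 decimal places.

1.912

lx·mx by age: 0, 0, 0.927, 0.338, 0.291, 0.22, 0.09, 0.036, 0.01
R0 = Σ lx·mx = 1.912 → 1.912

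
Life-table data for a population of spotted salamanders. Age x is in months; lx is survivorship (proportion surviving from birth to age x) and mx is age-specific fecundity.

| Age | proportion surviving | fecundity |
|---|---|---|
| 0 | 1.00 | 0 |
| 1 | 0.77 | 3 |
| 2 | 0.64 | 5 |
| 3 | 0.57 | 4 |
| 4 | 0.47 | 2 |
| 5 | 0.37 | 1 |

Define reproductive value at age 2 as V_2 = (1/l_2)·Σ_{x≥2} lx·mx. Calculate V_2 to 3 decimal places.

lx·mx for x ≥ 2: 3.2, 2.28, 0.94, 0.37 → sum = 6.79
V_2 = 6.79 / l_2 = 6.79 / 0.64 = 10.609375 → 10.609

10.609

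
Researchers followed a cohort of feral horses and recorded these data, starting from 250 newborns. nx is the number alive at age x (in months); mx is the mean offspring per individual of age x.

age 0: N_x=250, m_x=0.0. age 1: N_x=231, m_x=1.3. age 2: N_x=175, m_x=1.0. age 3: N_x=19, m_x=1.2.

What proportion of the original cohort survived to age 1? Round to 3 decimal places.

0.924

l_1 = n_1/n_0 = 231/250 = 0.924 → 0.924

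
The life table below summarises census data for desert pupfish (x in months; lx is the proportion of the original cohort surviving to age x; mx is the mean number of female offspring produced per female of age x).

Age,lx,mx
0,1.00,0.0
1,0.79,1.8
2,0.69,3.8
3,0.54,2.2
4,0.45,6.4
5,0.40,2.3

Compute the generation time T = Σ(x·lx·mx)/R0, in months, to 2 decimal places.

lx·mx: 0, 1.422, 2.622, 1.188, 2.88, 0.92 → R0 = 9.032
x·lx·mx: 0, 1.422, 5.244, 3.564, 11.52, 4.6 → Σ = 26.35
T = 26.35 / 9.032 = 2.917405… → 2.92

2.92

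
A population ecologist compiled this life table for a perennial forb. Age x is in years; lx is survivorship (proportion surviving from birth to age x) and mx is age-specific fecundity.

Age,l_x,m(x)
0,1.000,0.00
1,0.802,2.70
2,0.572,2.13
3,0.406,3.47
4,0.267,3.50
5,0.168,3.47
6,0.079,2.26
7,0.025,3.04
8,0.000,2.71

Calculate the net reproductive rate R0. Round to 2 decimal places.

6.56

lx·mx by age: 0, 2.1654, 1.21836, 1.40882, 0.9345, 0.58296, 0.17854, 0.076, 0
R0 = Σ lx·mx = 6.56458 → 6.56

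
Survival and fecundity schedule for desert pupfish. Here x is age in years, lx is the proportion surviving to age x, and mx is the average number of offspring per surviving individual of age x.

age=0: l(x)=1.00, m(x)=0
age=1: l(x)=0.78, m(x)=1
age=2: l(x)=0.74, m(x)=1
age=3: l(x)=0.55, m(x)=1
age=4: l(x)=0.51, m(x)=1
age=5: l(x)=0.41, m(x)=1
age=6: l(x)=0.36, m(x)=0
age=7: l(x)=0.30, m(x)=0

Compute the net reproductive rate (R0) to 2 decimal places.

lx·mx by age: 0, 0.78, 0.74, 0.55, 0.51, 0.41, 0, 0
R0 = Σ lx·mx = 2.99 → 2.99

2.99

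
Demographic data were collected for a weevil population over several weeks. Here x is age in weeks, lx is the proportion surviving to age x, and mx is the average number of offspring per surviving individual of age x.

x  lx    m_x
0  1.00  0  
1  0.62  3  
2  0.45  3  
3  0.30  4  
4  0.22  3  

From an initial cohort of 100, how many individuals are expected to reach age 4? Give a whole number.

22

Expected survivors = N0 · l_4 = 100 × 0.22 = 22 → 22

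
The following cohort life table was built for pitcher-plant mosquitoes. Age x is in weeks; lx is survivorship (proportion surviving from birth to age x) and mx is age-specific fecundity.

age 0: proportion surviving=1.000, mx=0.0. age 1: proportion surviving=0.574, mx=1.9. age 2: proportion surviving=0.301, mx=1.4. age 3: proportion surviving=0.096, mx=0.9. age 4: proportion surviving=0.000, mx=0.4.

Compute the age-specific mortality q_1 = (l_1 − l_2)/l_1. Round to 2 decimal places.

0.48

q_1 = (l_1 − l_2) / l_1 = (0.574 − 0.301) / 0.574
     = 0.273 / 0.574 = 0.47561… → 0.48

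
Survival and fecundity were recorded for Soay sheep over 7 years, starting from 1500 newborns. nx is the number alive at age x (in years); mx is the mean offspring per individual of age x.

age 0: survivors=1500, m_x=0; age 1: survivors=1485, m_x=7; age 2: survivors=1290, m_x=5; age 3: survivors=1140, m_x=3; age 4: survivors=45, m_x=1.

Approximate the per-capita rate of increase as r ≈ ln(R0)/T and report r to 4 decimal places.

1.5687

lx = nx/n0 = nx/1500: 1, 0.99, 0.86, 0.76, 0.03
R0 = Σ lx·mx = 0 + 6.93 + 4.3 + 2.28 + 0.03 = 13.54
Σ x·lx·mx = 22.49; T = 22.49/13.54 = 1.661…
r ≈ ln(R0)/T = ln(13.54)/1.661… = 1.568718… → 1.5687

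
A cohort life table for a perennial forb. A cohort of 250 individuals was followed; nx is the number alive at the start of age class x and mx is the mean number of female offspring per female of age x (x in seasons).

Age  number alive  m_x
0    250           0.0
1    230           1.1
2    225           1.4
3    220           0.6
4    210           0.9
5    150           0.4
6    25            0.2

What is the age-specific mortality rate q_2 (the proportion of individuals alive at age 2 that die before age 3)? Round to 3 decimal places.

lx = nx/n0 = nx/250: 1, 0.92, 0.9, 0.88, 0.84, 0.6, 0.1
q_2 = (l_2 − l_3) / l_2 = (0.9 − 0.88) / 0.9
     = 0.02 / 0.9 = 0.022222… → 0.022

0.022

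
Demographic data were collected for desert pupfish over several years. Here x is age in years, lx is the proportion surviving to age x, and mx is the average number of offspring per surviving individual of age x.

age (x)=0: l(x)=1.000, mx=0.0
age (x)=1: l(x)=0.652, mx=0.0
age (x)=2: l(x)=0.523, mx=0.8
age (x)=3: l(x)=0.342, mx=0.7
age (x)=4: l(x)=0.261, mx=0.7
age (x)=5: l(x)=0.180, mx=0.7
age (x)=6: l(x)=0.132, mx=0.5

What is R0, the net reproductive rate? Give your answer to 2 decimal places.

lx·mx by age: 0, 0, 0.4184, 0.2394, 0.1827, 0.126, 0.066
R0 = Σ lx·mx = 1.0325 → 1.03

1.03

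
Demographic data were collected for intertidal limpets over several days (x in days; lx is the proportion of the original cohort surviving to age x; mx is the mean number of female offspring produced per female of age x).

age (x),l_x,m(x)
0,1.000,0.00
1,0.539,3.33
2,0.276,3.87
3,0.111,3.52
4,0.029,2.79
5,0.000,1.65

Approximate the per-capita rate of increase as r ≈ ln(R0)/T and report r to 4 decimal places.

0.7400

R0 = Σ lx·mx = 0 + 1.79487 + 1.06812 + 0.39072 + 0.08091 + 0 = 3.33462
Σ x·lx·mx = 5.42691; T = 5.42691/3.33462 = 1.62744…
r ≈ ln(R0)/T = ln(3.33462)/1.62744… = 0.74003… → 0.7400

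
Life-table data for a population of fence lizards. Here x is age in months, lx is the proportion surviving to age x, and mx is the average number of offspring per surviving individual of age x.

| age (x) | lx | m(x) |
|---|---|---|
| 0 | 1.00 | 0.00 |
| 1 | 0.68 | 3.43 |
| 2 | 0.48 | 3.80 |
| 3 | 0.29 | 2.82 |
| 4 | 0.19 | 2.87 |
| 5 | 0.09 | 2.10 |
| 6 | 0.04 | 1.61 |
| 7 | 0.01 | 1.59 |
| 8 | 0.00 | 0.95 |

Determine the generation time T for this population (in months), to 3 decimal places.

lx·mx: 0, 2.3324, 1.824, 0.8178, 0.5453, 0.189, 0.0644, 0.0159, 0 → R0 = 5.7888
x·lx·mx: 0, 2.3324, 3.648, 2.4534, 2.1812, 0.945, 0.3864, 0.1113, 0 → Σ = 12.0577
T = 12.0577 / 5.7888 = 2.082936… → 2.083

2.083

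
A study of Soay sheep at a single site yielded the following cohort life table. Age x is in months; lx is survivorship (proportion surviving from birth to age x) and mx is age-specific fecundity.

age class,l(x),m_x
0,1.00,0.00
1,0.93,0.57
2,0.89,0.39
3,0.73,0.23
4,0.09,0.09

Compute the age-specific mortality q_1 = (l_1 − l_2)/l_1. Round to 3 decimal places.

q_1 = (l_1 − l_2) / l_1 = (0.93 − 0.89) / 0.93
     = 0.04 / 0.93 = 0.043011… → 0.043

0.043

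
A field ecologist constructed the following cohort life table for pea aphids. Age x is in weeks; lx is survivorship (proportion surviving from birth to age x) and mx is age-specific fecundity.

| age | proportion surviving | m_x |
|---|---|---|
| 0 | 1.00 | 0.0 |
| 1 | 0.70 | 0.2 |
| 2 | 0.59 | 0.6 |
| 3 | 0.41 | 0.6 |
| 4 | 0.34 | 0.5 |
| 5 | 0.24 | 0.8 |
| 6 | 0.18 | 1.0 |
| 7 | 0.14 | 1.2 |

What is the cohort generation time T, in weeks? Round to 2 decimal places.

lx·mx: 0, 0.14, 0.354, 0.246, 0.17, 0.192, 0.18, 0.168 → R0 = 1.45
x·lx·mx: 0, 0.14, 0.708, 0.738, 0.68, 0.96, 1.08, 1.176 → Σ = 5.482
T = 5.482 / 1.45 = 3.78069… → 3.78

3.78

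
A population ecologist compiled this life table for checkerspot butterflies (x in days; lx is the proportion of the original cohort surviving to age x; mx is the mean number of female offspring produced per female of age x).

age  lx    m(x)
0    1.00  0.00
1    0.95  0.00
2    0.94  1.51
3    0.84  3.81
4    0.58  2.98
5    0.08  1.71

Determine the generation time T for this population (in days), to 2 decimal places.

lx·mx: 0, 0, 1.4194, 3.2004, 1.7284, 0.1368 → R0 = 6.485
x·lx·mx: 0, 0, 2.8388, 9.6012, 6.9136, 0.684 → Σ = 20.0376
T = 20.0376 / 6.485 = 3.089838… → 3.09

3.09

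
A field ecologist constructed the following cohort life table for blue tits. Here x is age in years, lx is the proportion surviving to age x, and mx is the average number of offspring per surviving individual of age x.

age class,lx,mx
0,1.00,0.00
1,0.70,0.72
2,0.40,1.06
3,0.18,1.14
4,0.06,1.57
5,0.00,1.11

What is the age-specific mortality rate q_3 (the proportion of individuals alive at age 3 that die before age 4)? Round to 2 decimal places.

q_3 = (l_3 − l_4) / l_3 = (0.18 − 0.06) / 0.18
     = 0.12 / 0.18 = 0.666667… → 0.67

0.67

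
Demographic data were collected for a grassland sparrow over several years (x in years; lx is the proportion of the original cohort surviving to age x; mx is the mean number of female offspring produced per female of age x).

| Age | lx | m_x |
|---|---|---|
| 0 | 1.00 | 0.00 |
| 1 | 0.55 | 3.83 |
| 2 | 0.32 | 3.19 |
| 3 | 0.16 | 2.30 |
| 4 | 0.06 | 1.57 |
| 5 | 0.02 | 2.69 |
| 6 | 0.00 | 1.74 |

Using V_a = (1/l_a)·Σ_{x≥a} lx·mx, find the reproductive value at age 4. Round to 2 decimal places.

2.47

lx·mx for x ≥ 4: 0.0942, 0.0538, 0 → sum = 0.148
V_4 = 0.148 / l_4 = 0.148 / 0.06 = 2.466667… → 2.47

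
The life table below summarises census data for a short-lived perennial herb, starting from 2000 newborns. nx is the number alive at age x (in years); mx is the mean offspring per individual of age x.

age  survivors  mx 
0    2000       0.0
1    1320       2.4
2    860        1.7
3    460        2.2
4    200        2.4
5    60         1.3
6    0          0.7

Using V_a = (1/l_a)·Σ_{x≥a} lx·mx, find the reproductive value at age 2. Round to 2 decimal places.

lx = nx/n0 = nx/2000: 1, 0.66, 0.43, 0.23, 0.1, 0.03, 0
lx·mx for x ≥ 2: 0.731, 0.506, 0.24, 0.039, 0 → sum = 1.516
V_2 = 1.516 / l_2 = 1.516 / 0.43 = 3.525581… → 3.53

3.53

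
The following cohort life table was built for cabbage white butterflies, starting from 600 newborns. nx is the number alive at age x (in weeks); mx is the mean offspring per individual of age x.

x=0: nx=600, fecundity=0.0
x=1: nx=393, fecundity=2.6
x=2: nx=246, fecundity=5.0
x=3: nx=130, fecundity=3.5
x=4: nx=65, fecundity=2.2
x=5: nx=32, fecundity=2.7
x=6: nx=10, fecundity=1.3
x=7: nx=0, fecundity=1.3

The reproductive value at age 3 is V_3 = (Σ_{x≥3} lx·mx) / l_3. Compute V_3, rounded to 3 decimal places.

lx = nx/n0 = nx/600: 1, 0.655, 0.41, 0.21667…, 0.10833…, 0.05333…, 0.01667…, 0
lx·mx for x ≥ 3: 0.758333…, 0.238333…, 0.144…, 0.021667…, 0 → sum = 1.162333…
V_3 = 1.162333… / l_3 = 1.162333… / 0.216667… = 5.364615… → 5.365

5.365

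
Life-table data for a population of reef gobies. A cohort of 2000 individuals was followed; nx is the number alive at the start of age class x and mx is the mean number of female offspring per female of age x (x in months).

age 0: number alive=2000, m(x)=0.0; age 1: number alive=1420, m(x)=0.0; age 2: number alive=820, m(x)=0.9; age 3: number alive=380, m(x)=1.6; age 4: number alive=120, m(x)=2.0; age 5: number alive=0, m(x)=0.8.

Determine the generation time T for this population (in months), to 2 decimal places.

lx = nx/n0 = nx/2000: 1, 0.71, 0.41, 0.19, 0.06, 0
lx·mx: 0, 0, 0.369, 0.304, 0.12, 0 → R0 = 0.793
x·lx·mx: 0, 0, 0.738, 0.912, 0.48, 0 → Σ = 2.13
T = 2.13 / 0.793 = 2.686003… → 2.69

2.69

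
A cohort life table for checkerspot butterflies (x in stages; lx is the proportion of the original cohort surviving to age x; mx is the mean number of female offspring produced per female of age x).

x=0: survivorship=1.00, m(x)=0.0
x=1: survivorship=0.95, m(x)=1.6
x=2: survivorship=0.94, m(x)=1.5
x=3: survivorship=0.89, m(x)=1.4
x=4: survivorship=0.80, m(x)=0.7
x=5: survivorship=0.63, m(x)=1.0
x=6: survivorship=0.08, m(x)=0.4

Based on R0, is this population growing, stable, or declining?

growing

R0 = Σ lx·mx = 0 + 1.52 + 1.41 + 1.246 + 0.56 + 0.63 + 0.032 = 5.398
R0 > 1, so the population is growing.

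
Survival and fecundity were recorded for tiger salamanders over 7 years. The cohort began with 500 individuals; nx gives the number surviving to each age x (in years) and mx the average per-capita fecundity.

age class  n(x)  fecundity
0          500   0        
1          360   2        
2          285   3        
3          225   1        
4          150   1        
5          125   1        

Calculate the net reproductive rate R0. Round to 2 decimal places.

4.15

lx = nx/n0 = nx/500: 1, 0.72, 0.57, 0.45, 0.3, 0.25
lx·mx by age: 0, 1.44, 1.71, 0.45, 0.3, 0.25
R0 = Σ lx·mx = 4.15 → 4.15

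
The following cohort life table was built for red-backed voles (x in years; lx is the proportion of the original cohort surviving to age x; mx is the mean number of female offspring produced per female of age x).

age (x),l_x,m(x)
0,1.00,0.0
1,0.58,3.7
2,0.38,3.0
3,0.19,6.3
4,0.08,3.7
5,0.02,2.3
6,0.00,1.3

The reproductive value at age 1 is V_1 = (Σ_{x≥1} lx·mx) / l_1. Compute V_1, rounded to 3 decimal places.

lx·mx for x ≥ 1: 2.146, 1.14, 1.197, 0.296, 0.046, 0 → sum = 4.825
V_1 = 4.825 / l_1 = 4.825 / 0.58 = 8.318966… → 8.319

8.319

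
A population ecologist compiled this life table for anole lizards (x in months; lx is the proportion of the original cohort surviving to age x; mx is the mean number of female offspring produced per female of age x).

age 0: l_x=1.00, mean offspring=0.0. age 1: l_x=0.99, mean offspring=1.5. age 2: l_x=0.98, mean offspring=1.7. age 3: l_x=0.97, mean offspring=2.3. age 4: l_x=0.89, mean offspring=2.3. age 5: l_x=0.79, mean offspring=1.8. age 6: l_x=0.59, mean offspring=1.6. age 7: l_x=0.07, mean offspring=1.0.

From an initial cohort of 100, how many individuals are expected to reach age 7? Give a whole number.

7

Expected survivors = N0 · l_7 = 100 × 0.07 = 7 → 7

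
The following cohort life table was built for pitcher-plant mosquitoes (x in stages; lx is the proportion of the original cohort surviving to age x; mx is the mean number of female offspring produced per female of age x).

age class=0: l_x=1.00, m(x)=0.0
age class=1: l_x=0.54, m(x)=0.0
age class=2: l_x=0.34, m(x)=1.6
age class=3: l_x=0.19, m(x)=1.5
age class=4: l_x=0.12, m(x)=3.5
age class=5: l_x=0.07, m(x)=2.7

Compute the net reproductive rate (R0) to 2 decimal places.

lx·mx by age: 0, 0, 0.544, 0.285, 0.42, 0.189
R0 = Σ lx·mx = 1.438 → 1.44

1.44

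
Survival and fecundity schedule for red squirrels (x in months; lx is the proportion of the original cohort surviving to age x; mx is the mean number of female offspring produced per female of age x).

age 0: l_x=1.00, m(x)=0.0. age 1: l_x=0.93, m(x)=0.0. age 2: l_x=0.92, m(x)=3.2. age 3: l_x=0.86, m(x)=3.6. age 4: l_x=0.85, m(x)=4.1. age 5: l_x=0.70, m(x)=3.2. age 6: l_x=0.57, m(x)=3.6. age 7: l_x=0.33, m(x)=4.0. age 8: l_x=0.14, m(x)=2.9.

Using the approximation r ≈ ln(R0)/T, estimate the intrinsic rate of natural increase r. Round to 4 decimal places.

0.6549

R0 = Σ lx·mx = 0 + 0 + 2.944 + 3.096 + 3.485 + 2.24 + 2.052 + 1.32 + 0.406 = 15.543
Σ x·lx·mx = 65.116; T = 65.116/15.543 = 4.18941…
r ≈ ln(R0)/T = ln(15.543)/4.18941… = 0.654892… → 0.6549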